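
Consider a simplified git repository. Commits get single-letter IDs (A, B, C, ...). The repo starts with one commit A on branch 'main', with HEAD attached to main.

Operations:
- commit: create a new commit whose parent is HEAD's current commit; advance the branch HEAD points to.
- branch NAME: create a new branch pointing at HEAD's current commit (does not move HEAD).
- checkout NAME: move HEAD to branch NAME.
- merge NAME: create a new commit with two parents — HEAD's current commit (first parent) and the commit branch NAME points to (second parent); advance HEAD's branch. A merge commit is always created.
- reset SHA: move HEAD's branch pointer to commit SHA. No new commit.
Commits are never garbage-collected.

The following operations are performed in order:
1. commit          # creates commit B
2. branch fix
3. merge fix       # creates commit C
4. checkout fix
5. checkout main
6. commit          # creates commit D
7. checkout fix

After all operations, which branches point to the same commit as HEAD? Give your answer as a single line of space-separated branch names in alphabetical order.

Answer: fix

Derivation:
After op 1 (commit): HEAD=main@B [main=B]
After op 2 (branch): HEAD=main@B [fix=B main=B]
After op 3 (merge): HEAD=main@C [fix=B main=C]
After op 4 (checkout): HEAD=fix@B [fix=B main=C]
After op 5 (checkout): HEAD=main@C [fix=B main=C]
After op 6 (commit): HEAD=main@D [fix=B main=D]
After op 7 (checkout): HEAD=fix@B [fix=B main=D]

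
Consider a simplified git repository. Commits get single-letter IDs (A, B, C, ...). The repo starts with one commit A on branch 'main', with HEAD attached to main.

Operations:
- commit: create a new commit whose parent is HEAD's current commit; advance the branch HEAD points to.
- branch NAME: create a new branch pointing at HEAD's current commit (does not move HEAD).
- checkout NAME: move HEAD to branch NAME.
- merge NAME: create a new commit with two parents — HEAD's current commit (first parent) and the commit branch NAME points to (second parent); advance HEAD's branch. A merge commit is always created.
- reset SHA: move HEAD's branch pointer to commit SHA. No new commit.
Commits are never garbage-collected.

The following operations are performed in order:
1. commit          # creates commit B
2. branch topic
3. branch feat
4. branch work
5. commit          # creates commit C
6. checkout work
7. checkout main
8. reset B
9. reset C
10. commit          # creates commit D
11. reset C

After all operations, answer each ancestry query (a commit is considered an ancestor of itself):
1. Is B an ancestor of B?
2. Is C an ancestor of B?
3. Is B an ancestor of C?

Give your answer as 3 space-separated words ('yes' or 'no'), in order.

Answer: yes no yes

Derivation:
After op 1 (commit): HEAD=main@B [main=B]
After op 2 (branch): HEAD=main@B [main=B topic=B]
After op 3 (branch): HEAD=main@B [feat=B main=B topic=B]
After op 4 (branch): HEAD=main@B [feat=B main=B topic=B work=B]
After op 5 (commit): HEAD=main@C [feat=B main=C topic=B work=B]
After op 6 (checkout): HEAD=work@B [feat=B main=C topic=B work=B]
After op 7 (checkout): HEAD=main@C [feat=B main=C topic=B work=B]
After op 8 (reset): HEAD=main@B [feat=B main=B topic=B work=B]
After op 9 (reset): HEAD=main@C [feat=B main=C topic=B work=B]
After op 10 (commit): HEAD=main@D [feat=B main=D topic=B work=B]
After op 11 (reset): HEAD=main@C [feat=B main=C topic=B work=B]
ancestors(B) = {A,B}; B in? yes
ancestors(B) = {A,B}; C in? no
ancestors(C) = {A,B,C}; B in? yes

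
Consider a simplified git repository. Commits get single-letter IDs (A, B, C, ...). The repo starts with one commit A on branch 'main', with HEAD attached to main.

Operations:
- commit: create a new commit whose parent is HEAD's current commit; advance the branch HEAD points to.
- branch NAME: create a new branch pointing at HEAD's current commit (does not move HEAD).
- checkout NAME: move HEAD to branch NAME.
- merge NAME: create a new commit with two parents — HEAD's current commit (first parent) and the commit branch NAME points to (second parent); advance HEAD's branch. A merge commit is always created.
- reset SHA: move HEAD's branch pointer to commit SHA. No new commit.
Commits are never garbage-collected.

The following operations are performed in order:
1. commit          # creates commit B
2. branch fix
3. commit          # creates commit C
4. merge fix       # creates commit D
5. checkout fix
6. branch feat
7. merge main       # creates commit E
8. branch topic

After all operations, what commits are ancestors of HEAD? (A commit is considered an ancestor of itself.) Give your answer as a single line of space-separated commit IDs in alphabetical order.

Answer: A B C D E

Derivation:
After op 1 (commit): HEAD=main@B [main=B]
After op 2 (branch): HEAD=main@B [fix=B main=B]
After op 3 (commit): HEAD=main@C [fix=B main=C]
After op 4 (merge): HEAD=main@D [fix=B main=D]
After op 5 (checkout): HEAD=fix@B [fix=B main=D]
After op 6 (branch): HEAD=fix@B [feat=B fix=B main=D]
After op 7 (merge): HEAD=fix@E [feat=B fix=E main=D]
After op 8 (branch): HEAD=fix@E [feat=B fix=E main=D topic=E]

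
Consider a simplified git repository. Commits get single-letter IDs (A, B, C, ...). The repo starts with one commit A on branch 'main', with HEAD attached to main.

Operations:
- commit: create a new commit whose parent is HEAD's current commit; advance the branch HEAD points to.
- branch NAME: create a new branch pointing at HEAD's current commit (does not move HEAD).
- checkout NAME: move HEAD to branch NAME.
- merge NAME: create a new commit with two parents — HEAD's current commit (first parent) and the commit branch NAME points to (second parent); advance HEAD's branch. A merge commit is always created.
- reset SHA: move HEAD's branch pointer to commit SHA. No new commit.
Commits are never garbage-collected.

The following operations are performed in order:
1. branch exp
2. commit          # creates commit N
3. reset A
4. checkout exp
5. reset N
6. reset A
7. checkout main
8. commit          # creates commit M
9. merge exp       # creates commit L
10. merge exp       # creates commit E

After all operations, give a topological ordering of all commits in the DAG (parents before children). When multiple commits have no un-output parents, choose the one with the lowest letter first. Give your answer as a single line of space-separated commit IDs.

After op 1 (branch): HEAD=main@A [exp=A main=A]
After op 2 (commit): HEAD=main@N [exp=A main=N]
After op 3 (reset): HEAD=main@A [exp=A main=A]
After op 4 (checkout): HEAD=exp@A [exp=A main=A]
After op 5 (reset): HEAD=exp@N [exp=N main=A]
After op 6 (reset): HEAD=exp@A [exp=A main=A]
After op 7 (checkout): HEAD=main@A [exp=A main=A]
After op 8 (commit): HEAD=main@M [exp=A main=M]
After op 9 (merge): HEAD=main@L [exp=A main=L]
After op 10 (merge): HEAD=main@E [exp=A main=E]
commit A: parents=[]
commit E: parents=['L', 'A']
commit L: parents=['M', 'A']
commit M: parents=['A']
commit N: parents=['A']

Answer: A M L E N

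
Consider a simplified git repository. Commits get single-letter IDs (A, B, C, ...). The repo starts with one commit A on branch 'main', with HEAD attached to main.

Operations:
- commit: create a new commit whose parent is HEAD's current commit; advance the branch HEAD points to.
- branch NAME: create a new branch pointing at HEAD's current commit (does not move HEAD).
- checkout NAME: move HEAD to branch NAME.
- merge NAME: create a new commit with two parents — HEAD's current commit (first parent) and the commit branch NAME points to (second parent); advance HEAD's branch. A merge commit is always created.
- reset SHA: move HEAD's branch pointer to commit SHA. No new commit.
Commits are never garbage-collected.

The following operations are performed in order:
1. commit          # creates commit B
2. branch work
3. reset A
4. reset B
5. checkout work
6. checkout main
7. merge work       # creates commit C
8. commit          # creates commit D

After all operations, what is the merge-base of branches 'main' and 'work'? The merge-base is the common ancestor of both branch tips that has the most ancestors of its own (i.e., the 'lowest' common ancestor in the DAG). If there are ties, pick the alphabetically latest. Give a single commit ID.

After op 1 (commit): HEAD=main@B [main=B]
After op 2 (branch): HEAD=main@B [main=B work=B]
After op 3 (reset): HEAD=main@A [main=A work=B]
After op 4 (reset): HEAD=main@B [main=B work=B]
After op 5 (checkout): HEAD=work@B [main=B work=B]
After op 6 (checkout): HEAD=main@B [main=B work=B]
After op 7 (merge): HEAD=main@C [main=C work=B]
After op 8 (commit): HEAD=main@D [main=D work=B]
ancestors(main=D): ['A', 'B', 'C', 'D']
ancestors(work=B): ['A', 'B']
common: ['A', 'B']

Answer: B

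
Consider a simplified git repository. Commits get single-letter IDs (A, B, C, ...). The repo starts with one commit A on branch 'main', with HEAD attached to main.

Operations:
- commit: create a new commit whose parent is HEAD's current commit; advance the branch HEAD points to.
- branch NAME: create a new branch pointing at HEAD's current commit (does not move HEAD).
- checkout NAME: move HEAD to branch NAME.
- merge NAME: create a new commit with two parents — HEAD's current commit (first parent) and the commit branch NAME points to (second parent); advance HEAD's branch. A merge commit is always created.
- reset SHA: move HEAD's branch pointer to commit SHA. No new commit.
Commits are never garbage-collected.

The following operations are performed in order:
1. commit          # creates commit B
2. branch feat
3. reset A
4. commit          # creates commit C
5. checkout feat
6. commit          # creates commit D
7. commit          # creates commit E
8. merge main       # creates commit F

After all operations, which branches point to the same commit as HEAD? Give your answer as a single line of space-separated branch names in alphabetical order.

Answer: feat

Derivation:
After op 1 (commit): HEAD=main@B [main=B]
After op 2 (branch): HEAD=main@B [feat=B main=B]
After op 3 (reset): HEAD=main@A [feat=B main=A]
After op 4 (commit): HEAD=main@C [feat=B main=C]
After op 5 (checkout): HEAD=feat@B [feat=B main=C]
After op 6 (commit): HEAD=feat@D [feat=D main=C]
After op 7 (commit): HEAD=feat@E [feat=E main=C]
After op 8 (merge): HEAD=feat@F [feat=F main=C]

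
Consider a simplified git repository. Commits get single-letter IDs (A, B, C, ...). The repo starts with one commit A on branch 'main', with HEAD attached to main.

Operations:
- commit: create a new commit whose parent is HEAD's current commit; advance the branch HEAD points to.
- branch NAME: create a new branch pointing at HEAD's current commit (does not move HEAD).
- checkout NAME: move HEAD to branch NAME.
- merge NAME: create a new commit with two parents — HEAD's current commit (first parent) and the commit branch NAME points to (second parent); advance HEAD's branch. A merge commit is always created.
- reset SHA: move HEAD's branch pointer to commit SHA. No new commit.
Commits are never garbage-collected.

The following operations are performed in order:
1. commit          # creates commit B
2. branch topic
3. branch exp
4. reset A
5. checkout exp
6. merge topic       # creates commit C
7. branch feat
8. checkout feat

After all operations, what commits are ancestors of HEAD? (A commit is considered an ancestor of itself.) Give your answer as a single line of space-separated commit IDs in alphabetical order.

Answer: A B C

Derivation:
After op 1 (commit): HEAD=main@B [main=B]
After op 2 (branch): HEAD=main@B [main=B topic=B]
After op 3 (branch): HEAD=main@B [exp=B main=B topic=B]
After op 4 (reset): HEAD=main@A [exp=B main=A topic=B]
After op 5 (checkout): HEAD=exp@B [exp=B main=A topic=B]
After op 6 (merge): HEAD=exp@C [exp=C main=A topic=B]
After op 7 (branch): HEAD=exp@C [exp=C feat=C main=A topic=B]
After op 8 (checkout): HEAD=feat@C [exp=C feat=C main=A topic=B]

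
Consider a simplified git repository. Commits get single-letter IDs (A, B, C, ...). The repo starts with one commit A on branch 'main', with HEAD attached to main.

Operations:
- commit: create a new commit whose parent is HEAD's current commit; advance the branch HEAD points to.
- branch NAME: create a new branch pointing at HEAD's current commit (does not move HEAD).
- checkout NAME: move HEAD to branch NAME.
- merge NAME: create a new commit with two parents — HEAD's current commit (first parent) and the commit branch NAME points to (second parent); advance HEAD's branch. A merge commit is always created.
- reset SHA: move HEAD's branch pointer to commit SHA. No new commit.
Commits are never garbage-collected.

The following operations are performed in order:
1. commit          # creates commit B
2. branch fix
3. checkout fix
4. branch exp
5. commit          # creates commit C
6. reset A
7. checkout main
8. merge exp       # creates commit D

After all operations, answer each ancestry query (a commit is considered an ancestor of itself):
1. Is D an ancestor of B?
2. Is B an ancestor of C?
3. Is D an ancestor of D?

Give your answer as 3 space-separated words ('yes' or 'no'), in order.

Answer: no yes yes

Derivation:
After op 1 (commit): HEAD=main@B [main=B]
After op 2 (branch): HEAD=main@B [fix=B main=B]
After op 3 (checkout): HEAD=fix@B [fix=B main=B]
After op 4 (branch): HEAD=fix@B [exp=B fix=B main=B]
After op 5 (commit): HEAD=fix@C [exp=B fix=C main=B]
After op 6 (reset): HEAD=fix@A [exp=B fix=A main=B]
After op 7 (checkout): HEAD=main@B [exp=B fix=A main=B]
After op 8 (merge): HEAD=main@D [exp=B fix=A main=D]
ancestors(B) = {A,B}; D in? no
ancestors(C) = {A,B,C}; B in? yes
ancestors(D) = {A,B,D}; D in? yes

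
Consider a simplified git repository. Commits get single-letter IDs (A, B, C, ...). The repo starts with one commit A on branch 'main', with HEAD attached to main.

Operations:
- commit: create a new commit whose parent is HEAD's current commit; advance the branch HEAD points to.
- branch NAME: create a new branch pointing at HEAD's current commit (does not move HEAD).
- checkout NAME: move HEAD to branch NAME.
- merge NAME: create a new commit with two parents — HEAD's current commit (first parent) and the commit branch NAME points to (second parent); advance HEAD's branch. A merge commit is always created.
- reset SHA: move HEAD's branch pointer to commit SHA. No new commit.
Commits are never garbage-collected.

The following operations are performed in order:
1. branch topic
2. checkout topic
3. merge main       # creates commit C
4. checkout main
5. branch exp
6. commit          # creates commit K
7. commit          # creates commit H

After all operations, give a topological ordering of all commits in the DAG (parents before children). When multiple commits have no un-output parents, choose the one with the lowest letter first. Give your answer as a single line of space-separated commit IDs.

After op 1 (branch): HEAD=main@A [main=A topic=A]
After op 2 (checkout): HEAD=topic@A [main=A topic=A]
After op 3 (merge): HEAD=topic@C [main=A topic=C]
After op 4 (checkout): HEAD=main@A [main=A topic=C]
After op 5 (branch): HEAD=main@A [exp=A main=A topic=C]
After op 6 (commit): HEAD=main@K [exp=A main=K topic=C]
After op 7 (commit): HEAD=main@H [exp=A main=H topic=C]
commit A: parents=[]
commit C: parents=['A', 'A']
commit H: parents=['K']
commit K: parents=['A']

Answer: A C K H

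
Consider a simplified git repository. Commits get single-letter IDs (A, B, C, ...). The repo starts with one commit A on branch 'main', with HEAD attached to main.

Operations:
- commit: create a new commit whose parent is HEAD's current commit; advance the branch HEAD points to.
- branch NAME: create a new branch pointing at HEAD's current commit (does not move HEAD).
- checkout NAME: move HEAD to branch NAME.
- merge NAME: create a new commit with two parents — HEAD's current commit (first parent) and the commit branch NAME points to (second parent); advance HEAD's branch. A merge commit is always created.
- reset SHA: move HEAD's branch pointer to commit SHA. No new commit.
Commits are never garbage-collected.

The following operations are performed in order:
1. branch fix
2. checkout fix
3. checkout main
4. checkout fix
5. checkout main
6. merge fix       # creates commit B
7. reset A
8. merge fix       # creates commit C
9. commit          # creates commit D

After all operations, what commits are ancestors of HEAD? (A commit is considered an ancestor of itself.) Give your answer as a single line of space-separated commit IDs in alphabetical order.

Answer: A C D

Derivation:
After op 1 (branch): HEAD=main@A [fix=A main=A]
After op 2 (checkout): HEAD=fix@A [fix=A main=A]
After op 3 (checkout): HEAD=main@A [fix=A main=A]
After op 4 (checkout): HEAD=fix@A [fix=A main=A]
After op 5 (checkout): HEAD=main@A [fix=A main=A]
After op 6 (merge): HEAD=main@B [fix=A main=B]
After op 7 (reset): HEAD=main@A [fix=A main=A]
After op 8 (merge): HEAD=main@C [fix=A main=C]
After op 9 (commit): HEAD=main@D [fix=A main=D]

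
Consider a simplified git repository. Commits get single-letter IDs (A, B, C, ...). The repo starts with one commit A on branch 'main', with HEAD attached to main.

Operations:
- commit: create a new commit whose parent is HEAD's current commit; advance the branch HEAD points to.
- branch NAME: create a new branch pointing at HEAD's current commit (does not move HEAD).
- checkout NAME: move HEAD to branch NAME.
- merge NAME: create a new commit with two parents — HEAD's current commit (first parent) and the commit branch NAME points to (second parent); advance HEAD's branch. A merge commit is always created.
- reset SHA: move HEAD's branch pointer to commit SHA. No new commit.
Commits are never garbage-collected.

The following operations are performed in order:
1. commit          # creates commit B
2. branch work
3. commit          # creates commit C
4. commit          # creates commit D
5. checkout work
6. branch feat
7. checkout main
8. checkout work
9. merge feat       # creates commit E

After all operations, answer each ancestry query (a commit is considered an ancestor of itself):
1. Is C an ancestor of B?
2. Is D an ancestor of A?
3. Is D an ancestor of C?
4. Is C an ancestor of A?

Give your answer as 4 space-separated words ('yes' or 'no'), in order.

Answer: no no no no

Derivation:
After op 1 (commit): HEAD=main@B [main=B]
After op 2 (branch): HEAD=main@B [main=B work=B]
After op 3 (commit): HEAD=main@C [main=C work=B]
After op 4 (commit): HEAD=main@D [main=D work=B]
After op 5 (checkout): HEAD=work@B [main=D work=B]
After op 6 (branch): HEAD=work@B [feat=B main=D work=B]
After op 7 (checkout): HEAD=main@D [feat=B main=D work=B]
After op 8 (checkout): HEAD=work@B [feat=B main=D work=B]
After op 9 (merge): HEAD=work@E [feat=B main=D work=E]
ancestors(B) = {A,B}; C in? no
ancestors(A) = {A}; D in? no
ancestors(C) = {A,B,C}; D in? no
ancestors(A) = {A}; C in? no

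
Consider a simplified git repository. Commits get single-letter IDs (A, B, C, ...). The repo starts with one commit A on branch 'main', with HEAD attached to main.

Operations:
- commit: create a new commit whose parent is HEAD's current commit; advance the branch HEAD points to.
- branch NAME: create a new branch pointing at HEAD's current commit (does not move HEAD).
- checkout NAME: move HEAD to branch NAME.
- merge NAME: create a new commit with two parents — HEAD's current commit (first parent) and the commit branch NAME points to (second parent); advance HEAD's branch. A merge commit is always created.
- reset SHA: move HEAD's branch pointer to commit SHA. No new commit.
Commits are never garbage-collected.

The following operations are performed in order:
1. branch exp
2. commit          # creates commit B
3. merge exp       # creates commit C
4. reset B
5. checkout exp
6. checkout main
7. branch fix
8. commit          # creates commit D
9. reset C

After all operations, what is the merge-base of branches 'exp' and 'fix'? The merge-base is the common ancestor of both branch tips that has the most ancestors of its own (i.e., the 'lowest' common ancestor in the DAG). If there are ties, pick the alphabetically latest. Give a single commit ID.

After op 1 (branch): HEAD=main@A [exp=A main=A]
After op 2 (commit): HEAD=main@B [exp=A main=B]
After op 3 (merge): HEAD=main@C [exp=A main=C]
After op 4 (reset): HEAD=main@B [exp=A main=B]
After op 5 (checkout): HEAD=exp@A [exp=A main=B]
After op 6 (checkout): HEAD=main@B [exp=A main=B]
After op 7 (branch): HEAD=main@B [exp=A fix=B main=B]
After op 8 (commit): HEAD=main@D [exp=A fix=B main=D]
After op 9 (reset): HEAD=main@C [exp=A fix=B main=C]
ancestors(exp=A): ['A']
ancestors(fix=B): ['A', 'B']
common: ['A']

Answer: A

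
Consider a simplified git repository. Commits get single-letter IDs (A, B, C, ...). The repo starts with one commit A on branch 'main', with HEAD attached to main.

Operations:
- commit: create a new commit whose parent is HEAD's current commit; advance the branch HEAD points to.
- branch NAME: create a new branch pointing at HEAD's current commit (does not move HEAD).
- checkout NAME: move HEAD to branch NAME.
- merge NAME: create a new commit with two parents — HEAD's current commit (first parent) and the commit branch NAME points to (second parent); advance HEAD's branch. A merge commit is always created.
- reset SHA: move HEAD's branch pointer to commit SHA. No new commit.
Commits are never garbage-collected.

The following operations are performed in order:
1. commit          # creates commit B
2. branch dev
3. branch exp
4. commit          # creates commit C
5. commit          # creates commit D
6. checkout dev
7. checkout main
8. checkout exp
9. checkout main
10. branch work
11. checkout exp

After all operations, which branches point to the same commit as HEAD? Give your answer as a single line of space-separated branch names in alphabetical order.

Answer: dev exp

Derivation:
After op 1 (commit): HEAD=main@B [main=B]
After op 2 (branch): HEAD=main@B [dev=B main=B]
After op 3 (branch): HEAD=main@B [dev=B exp=B main=B]
After op 4 (commit): HEAD=main@C [dev=B exp=B main=C]
After op 5 (commit): HEAD=main@D [dev=B exp=B main=D]
After op 6 (checkout): HEAD=dev@B [dev=B exp=B main=D]
After op 7 (checkout): HEAD=main@D [dev=B exp=B main=D]
After op 8 (checkout): HEAD=exp@B [dev=B exp=B main=D]
After op 9 (checkout): HEAD=main@D [dev=B exp=B main=D]
After op 10 (branch): HEAD=main@D [dev=B exp=B main=D work=D]
After op 11 (checkout): HEAD=exp@B [dev=B exp=B main=D work=D]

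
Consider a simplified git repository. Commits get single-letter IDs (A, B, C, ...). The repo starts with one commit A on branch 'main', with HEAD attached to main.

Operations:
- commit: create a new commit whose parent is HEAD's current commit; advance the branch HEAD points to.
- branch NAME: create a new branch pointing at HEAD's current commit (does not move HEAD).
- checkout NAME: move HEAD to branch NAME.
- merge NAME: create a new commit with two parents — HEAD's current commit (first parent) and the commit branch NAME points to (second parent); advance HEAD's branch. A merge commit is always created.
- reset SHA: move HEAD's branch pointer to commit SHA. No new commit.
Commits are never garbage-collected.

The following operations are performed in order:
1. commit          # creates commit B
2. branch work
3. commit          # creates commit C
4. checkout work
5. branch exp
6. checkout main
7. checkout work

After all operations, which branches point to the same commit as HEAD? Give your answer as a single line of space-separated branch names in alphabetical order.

After op 1 (commit): HEAD=main@B [main=B]
After op 2 (branch): HEAD=main@B [main=B work=B]
After op 3 (commit): HEAD=main@C [main=C work=B]
After op 4 (checkout): HEAD=work@B [main=C work=B]
After op 5 (branch): HEAD=work@B [exp=B main=C work=B]
After op 6 (checkout): HEAD=main@C [exp=B main=C work=B]
After op 7 (checkout): HEAD=work@B [exp=B main=C work=B]

Answer: exp work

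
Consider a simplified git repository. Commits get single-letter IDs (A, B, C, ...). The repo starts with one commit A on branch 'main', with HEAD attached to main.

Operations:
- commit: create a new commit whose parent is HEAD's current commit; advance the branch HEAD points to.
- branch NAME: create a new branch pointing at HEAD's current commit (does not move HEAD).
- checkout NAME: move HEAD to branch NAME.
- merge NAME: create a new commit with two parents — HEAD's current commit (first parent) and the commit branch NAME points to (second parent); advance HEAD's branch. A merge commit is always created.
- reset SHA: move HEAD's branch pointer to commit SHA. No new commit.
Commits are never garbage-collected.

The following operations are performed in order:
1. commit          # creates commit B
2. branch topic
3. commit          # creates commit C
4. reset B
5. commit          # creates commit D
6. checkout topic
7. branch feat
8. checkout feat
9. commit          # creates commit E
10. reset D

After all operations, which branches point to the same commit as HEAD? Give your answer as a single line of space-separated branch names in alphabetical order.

Answer: feat main

Derivation:
After op 1 (commit): HEAD=main@B [main=B]
After op 2 (branch): HEAD=main@B [main=B topic=B]
After op 3 (commit): HEAD=main@C [main=C topic=B]
After op 4 (reset): HEAD=main@B [main=B topic=B]
After op 5 (commit): HEAD=main@D [main=D topic=B]
After op 6 (checkout): HEAD=topic@B [main=D topic=B]
After op 7 (branch): HEAD=topic@B [feat=B main=D topic=B]
After op 8 (checkout): HEAD=feat@B [feat=B main=D topic=B]
After op 9 (commit): HEAD=feat@E [feat=E main=D topic=B]
After op 10 (reset): HEAD=feat@D [feat=D main=D topic=B]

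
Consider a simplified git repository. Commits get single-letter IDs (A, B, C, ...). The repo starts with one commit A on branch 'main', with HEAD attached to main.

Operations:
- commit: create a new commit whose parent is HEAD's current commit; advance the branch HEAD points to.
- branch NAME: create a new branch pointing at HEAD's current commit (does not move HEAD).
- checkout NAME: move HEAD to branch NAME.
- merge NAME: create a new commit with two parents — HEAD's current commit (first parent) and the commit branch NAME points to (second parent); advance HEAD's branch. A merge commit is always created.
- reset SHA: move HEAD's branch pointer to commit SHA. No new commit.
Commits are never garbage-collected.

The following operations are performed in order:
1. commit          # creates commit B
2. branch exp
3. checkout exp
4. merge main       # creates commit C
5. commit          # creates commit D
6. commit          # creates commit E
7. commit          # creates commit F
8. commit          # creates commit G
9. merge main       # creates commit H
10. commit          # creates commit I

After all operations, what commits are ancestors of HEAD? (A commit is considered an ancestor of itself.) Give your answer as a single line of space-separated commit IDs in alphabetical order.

Answer: A B C D E F G H I

Derivation:
After op 1 (commit): HEAD=main@B [main=B]
After op 2 (branch): HEAD=main@B [exp=B main=B]
After op 3 (checkout): HEAD=exp@B [exp=B main=B]
After op 4 (merge): HEAD=exp@C [exp=C main=B]
After op 5 (commit): HEAD=exp@D [exp=D main=B]
After op 6 (commit): HEAD=exp@E [exp=E main=B]
After op 7 (commit): HEAD=exp@F [exp=F main=B]
After op 8 (commit): HEAD=exp@G [exp=G main=B]
After op 9 (merge): HEAD=exp@H [exp=H main=B]
After op 10 (commit): HEAD=exp@I [exp=I main=B]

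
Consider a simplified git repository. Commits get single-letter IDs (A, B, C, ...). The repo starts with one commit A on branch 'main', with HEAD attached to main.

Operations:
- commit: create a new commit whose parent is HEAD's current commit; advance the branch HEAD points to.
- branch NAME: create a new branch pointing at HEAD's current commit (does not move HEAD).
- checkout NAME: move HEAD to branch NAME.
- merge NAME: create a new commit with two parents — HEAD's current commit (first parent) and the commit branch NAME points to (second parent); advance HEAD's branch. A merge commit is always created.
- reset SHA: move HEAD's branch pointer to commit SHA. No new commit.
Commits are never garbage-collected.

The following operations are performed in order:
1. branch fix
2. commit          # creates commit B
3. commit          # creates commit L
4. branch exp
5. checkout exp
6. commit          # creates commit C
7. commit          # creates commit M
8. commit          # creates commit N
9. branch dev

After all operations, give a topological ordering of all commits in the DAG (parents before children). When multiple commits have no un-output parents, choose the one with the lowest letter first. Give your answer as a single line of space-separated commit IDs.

Answer: A B L C M N

Derivation:
After op 1 (branch): HEAD=main@A [fix=A main=A]
After op 2 (commit): HEAD=main@B [fix=A main=B]
After op 3 (commit): HEAD=main@L [fix=A main=L]
After op 4 (branch): HEAD=main@L [exp=L fix=A main=L]
After op 5 (checkout): HEAD=exp@L [exp=L fix=A main=L]
After op 6 (commit): HEAD=exp@C [exp=C fix=A main=L]
After op 7 (commit): HEAD=exp@M [exp=M fix=A main=L]
After op 8 (commit): HEAD=exp@N [exp=N fix=A main=L]
After op 9 (branch): HEAD=exp@N [dev=N exp=N fix=A main=L]
commit A: parents=[]
commit B: parents=['A']
commit C: parents=['L']
commit L: parents=['B']
commit M: parents=['C']
commit N: parents=['M']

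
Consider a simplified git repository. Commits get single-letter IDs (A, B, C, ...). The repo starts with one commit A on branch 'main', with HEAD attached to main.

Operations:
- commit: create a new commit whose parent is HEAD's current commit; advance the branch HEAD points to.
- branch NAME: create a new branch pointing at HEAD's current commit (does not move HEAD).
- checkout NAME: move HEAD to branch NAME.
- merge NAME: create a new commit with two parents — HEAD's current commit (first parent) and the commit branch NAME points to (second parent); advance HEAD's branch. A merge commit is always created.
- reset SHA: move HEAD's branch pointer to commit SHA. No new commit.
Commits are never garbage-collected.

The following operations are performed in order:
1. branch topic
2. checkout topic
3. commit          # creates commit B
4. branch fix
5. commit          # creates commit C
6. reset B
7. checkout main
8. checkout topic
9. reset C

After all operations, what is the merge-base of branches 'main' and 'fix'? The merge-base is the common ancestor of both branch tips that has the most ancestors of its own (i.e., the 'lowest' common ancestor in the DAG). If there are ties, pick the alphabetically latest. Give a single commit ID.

Answer: A

Derivation:
After op 1 (branch): HEAD=main@A [main=A topic=A]
After op 2 (checkout): HEAD=topic@A [main=A topic=A]
After op 3 (commit): HEAD=topic@B [main=A topic=B]
After op 4 (branch): HEAD=topic@B [fix=B main=A topic=B]
After op 5 (commit): HEAD=topic@C [fix=B main=A topic=C]
After op 6 (reset): HEAD=topic@B [fix=B main=A topic=B]
After op 7 (checkout): HEAD=main@A [fix=B main=A topic=B]
After op 8 (checkout): HEAD=topic@B [fix=B main=A topic=B]
After op 9 (reset): HEAD=topic@C [fix=B main=A topic=C]
ancestors(main=A): ['A']
ancestors(fix=B): ['A', 'B']
common: ['A']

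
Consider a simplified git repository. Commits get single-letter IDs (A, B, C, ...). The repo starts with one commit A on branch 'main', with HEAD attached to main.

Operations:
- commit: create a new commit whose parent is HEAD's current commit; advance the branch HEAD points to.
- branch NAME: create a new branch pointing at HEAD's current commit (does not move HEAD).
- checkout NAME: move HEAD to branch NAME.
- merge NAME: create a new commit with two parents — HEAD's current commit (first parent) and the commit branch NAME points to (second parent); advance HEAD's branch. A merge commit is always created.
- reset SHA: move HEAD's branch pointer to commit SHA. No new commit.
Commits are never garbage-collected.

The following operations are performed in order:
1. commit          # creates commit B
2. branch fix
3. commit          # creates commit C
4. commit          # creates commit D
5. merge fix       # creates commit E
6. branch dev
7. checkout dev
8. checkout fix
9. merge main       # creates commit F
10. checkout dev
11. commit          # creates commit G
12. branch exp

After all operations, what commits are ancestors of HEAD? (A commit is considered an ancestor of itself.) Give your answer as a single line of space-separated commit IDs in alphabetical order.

Answer: A B C D E G

Derivation:
After op 1 (commit): HEAD=main@B [main=B]
After op 2 (branch): HEAD=main@B [fix=B main=B]
After op 3 (commit): HEAD=main@C [fix=B main=C]
After op 4 (commit): HEAD=main@D [fix=B main=D]
After op 5 (merge): HEAD=main@E [fix=B main=E]
After op 6 (branch): HEAD=main@E [dev=E fix=B main=E]
After op 7 (checkout): HEAD=dev@E [dev=E fix=B main=E]
After op 8 (checkout): HEAD=fix@B [dev=E fix=B main=E]
After op 9 (merge): HEAD=fix@F [dev=E fix=F main=E]
After op 10 (checkout): HEAD=dev@E [dev=E fix=F main=E]
After op 11 (commit): HEAD=dev@G [dev=G fix=F main=E]
After op 12 (branch): HEAD=dev@G [dev=G exp=G fix=F main=E]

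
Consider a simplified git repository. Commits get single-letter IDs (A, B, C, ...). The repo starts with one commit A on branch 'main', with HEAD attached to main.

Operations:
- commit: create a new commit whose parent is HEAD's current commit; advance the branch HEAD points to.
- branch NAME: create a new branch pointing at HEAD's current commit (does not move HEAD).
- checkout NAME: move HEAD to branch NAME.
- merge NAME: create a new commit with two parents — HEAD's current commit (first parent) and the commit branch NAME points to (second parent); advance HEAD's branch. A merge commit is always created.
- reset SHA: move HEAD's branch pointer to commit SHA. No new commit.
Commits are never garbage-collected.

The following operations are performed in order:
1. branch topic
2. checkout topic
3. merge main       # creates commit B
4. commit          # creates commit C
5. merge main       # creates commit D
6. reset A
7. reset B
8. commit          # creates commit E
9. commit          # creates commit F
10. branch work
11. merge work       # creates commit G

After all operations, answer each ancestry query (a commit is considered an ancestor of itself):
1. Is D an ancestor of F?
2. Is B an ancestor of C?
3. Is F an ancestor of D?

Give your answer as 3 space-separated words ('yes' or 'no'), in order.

After op 1 (branch): HEAD=main@A [main=A topic=A]
After op 2 (checkout): HEAD=topic@A [main=A topic=A]
After op 3 (merge): HEAD=topic@B [main=A topic=B]
After op 4 (commit): HEAD=topic@C [main=A topic=C]
After op 5 (merge): HEAD=topic@D [main=A topic=D]
After op 6 (reset): HEAD=topic@A [main=A topic=A]
After op 7 (reset): HEAD=topic@B [main=A topic=B]
After op 8 (commit): HEAD=topic@E [main=A topic=E]
After op 9 (commit): HEAD=topic@F [main=A topic=F]
After op 10 (branch): HEAD=topic@F [main=A topic=F work=F]
After op 11 (merge): HEAD=topic@G [main=A topic=G work=F]
ancestors(F) = {A,B,E,F}; D in? no
ancestors(C) = {A,B,C}; B in? yes
ancestors(D) = {A,B,C,D}; F in? no

Answer: no yes no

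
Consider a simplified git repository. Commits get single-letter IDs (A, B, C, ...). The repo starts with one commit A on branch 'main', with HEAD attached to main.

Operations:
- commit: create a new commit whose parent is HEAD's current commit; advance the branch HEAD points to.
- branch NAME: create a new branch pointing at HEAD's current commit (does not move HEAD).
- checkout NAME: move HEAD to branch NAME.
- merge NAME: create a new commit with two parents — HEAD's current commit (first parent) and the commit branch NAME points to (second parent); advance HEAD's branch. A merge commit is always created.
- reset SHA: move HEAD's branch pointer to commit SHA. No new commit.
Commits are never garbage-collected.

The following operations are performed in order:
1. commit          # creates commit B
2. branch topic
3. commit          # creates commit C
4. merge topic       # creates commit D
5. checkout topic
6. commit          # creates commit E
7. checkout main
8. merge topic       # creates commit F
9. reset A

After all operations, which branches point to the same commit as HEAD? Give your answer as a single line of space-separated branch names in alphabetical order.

Answer: main

Derivation:
After op 1 (commit): HEAD=main@B [main=B]
After op 2 (branch): HEAD=main@B [main=B topic=B]
After op 3 (commit): HEAD=main@C [main=C topic=B]
After op 4 (merge): HEAD=main@D [main=D topic=B]
After op 5 (checkout): HEAD=topic@B [main=D topic=B]
After op 6 (commit): HEAD=topic@E [main=D topic=E]
After op 7 (checkout): HEAD=main@D [main=D topic=E]
After op 8 (merge): HEAD=main@F [main=F topic=E]
After op 9 (reset): HEAD=main@A [main=A topic=E]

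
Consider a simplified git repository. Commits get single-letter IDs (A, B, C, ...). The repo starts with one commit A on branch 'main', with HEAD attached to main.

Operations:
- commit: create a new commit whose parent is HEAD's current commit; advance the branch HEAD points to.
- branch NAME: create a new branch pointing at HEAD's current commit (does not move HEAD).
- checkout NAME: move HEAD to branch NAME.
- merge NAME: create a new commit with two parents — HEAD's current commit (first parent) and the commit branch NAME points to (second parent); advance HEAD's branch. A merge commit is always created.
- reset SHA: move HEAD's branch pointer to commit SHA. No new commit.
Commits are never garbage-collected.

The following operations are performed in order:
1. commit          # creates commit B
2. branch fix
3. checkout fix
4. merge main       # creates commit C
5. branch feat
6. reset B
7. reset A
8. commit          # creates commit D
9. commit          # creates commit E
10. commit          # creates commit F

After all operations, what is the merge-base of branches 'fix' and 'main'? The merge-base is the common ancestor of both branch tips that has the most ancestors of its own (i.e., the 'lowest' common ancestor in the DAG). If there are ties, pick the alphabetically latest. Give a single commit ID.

After op 1 (commit): HEAD=main@B [main=B]
After op 2 (branch): HEAD=main@B [fix=B main=B]
After op 3 (checkout): HEAD=fix@B [fix=B main=B]
After op 4 (merge): HEAD=fix@C [fix=C main=B]
After op 5 (branch): HEAD=fix@C [feat=C fix=C main=B]
After op 6 (reset): HEAD=fix@B [feat=C fix=B main=B]
After op 7 (reset): HEAD=fix@A [feat=C fix=A main=B]
After op 8 (commit): HEAD=fix@D [feat=C fix=D main=B]
After op 9 (commit): HEAD=fix@E [feat=C fix=E main=B]
After op 10 (commit): HEAD=fix@F [feat=C fix=F main=B]
ancestors(fix=F): ['A', 'D', 'E', 'F']
ancestors(main=B): ['A', 'B']
common: ['A']

Answer: A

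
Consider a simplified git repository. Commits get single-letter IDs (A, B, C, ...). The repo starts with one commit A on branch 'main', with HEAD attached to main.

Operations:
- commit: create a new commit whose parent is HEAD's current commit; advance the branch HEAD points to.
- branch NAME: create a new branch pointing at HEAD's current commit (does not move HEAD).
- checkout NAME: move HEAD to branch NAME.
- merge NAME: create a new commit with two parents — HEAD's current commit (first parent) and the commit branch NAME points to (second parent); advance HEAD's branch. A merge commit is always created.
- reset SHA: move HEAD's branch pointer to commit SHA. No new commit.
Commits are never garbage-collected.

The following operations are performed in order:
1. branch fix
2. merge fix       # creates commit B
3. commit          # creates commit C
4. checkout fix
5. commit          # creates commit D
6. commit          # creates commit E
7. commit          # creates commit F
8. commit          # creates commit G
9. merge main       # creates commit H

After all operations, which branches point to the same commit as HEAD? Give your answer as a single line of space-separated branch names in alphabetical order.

Answer: fix

Derivation:
After op 1 (branch): HEAD=main@A [fix=A main=A]
After op 2 (merge): HEAD=main@B [fix=A main=B]
After op 3 (commit): HEAD=main@C [fix=A main=C]
After op 4 (checkout): HEAD=fix@A [fix=A main=C]
After op 5 (commit): HEAD=fix@D [fix=D main=C]
After op 6 (commit): HEAD=fix@E [fix=E main=C]
After op 7 (commit): HEAD=fix@F [fix=F main=C]
After op 8 (commit): HEAD=fix@G [fix=G main=C]
After op 9 (merge): HEAD=fix@H [fix=H main=C]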